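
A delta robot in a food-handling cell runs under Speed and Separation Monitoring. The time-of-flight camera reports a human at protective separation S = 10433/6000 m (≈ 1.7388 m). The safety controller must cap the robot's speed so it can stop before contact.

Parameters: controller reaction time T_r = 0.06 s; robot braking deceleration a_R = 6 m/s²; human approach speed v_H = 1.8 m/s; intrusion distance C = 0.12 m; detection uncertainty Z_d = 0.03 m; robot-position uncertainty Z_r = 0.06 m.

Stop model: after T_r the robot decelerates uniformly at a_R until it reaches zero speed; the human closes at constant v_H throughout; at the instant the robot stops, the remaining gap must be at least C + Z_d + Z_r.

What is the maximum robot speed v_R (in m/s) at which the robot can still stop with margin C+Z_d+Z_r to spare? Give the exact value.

quadratic (1/12)·v² + (9/25)·v + (-341/240) = 0
  disc = (9/25)² − 4·(1/12)·(-341/240) = 54289/90000 ; √disc = 233/300
  v_R = (−(9/25) + 233/300) / (2·(1/12)) = 5/2 m/s
check:
T_s = v_R/a_R = (5/2)/6 = 0.4167 s
robot covers v_R·T_r = 2.5000·0.0600 = 0.1500 m before braking
robot under decel: 2.5000²/(2·6.0000) = 0.5208 m
person approaches 1.8000·(0.0600+0.4167) = 0.8580 m
C+Z_d+Z_r = 0.1200+0.0300+0.0600 = 0.2100 m
sum ≈ 0.1500+0.5208+0.8580+0.2100 ≈ 1.7388 m = S ✓

v_R_max = 5/2 m/s = 2.5000 m/s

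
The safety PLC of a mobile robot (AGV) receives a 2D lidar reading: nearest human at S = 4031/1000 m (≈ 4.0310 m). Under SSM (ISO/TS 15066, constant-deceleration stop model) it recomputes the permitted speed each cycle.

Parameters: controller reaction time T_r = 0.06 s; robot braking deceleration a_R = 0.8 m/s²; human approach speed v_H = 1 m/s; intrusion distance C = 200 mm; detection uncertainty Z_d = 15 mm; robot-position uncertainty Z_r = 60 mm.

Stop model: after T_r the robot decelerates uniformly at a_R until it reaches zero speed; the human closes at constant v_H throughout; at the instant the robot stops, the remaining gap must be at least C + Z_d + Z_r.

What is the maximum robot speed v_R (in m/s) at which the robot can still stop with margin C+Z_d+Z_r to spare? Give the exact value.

v_R_max = 8/5 m/s = 1.6000 m/s

collect terms ⇒ (5/8)·v_R² + (131/100)·v_R + (-462/125) = 0
  disc = (131/100)² − 4·(5/8)·(-462/125) = 109561/10000 ; √disc = 331/100
  v_R = (−(131/100) + 331/100) / (2·(5/8)) = 8/5 m/s
check:
braking lasts T_s = (8/5)/(4/5) = 2.0000 s
reaction-phase robot travel = 1.6000·0.0600 = 0.0960 m
robot under decel: 1.6000²/(2·0.8000) = 1.6000 m
human closes 1.0000·2.0600 = 2.0600 m
residual clearance needed = 0.2000+0.0150+0.0600 = 0.2750 m
sum ≈ 0.0960+1.6000+2.0600+0.2750 ≈ 4.0310 m = S ✓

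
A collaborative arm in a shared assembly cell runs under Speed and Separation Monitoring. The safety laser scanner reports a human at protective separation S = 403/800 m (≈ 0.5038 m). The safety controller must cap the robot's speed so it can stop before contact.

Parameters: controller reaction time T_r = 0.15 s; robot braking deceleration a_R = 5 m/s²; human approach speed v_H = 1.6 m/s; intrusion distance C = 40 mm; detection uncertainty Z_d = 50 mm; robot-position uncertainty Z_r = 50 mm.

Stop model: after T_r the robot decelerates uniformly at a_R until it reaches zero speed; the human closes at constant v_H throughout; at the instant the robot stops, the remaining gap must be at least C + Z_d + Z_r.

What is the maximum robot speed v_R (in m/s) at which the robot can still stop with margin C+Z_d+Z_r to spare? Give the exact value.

at the boundary: (1/10)·v² + (47/100)·v + (-99/800) = 0
  disc = (47/100)² − 4·(1/10)·(-99/800) = 169/625 ; √disc = 13/25
  v_R = (−(47/100) + 13/25) / (2·(1/10)) = 1/4 m/s
check:
braking lasts T_s = (1/4)/5 = 0.0500 s
robot in T_r: 0.2500·0.1500 = 0.0375 m
robot covers 0.2500·0.0500 − ½·5.0000·0.0500² = 0.0063 m while stopping
person approaches 1.6000·(0.1500+0.0500) = 0.3200 m
residual clearance needed = 0.0400+0.0500+0.0500 = 0.1400 m
sum ≈ 0.0375+0.0063+0.3200+0.1400 ≈ 0.5038 m = S ✓

v_R_max = 1/4 m/s = 0.2500 m/s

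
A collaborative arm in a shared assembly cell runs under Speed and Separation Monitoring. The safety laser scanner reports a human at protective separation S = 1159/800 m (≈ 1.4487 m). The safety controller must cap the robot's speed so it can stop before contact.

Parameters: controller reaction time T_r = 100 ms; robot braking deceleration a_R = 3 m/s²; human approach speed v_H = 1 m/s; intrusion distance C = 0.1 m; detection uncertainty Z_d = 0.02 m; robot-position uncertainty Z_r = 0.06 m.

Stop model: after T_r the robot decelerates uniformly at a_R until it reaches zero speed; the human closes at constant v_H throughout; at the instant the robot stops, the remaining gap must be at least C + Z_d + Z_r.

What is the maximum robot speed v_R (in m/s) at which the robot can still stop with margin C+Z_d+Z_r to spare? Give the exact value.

collect terms ⇒ (1/6)·v_R² + (13/30)·v_R + (-187/160) = 0
  disc = (13/30)² − 4·(1/6)·(-187/160) = 3481/3600 ; √disc = 59/60
  v_R = (−(13/30) + 59/60) / (2·(1/6)) = 33/20 m/s
check:
T_s = v_R/a_R = (33/20)/3 = 0.5500 s
reaction-phase robot travel = 1.6500·0.1000 = 0.1650 m
braking distance = 1.6500²/(2·3.0000) = 0.4537 m
person approaches 1.0000·(0.1000+0.5500) = 0.6500 m
residual clearance needed = 0.1000+0.0200+0.0600 = 0.1800 m
sum ≈ 0.1650+0.4537+0.6500+0.1800 ≈ 1.4487 m = S ✓

v_R_max = 33/20 m/s = 1.6500 m/s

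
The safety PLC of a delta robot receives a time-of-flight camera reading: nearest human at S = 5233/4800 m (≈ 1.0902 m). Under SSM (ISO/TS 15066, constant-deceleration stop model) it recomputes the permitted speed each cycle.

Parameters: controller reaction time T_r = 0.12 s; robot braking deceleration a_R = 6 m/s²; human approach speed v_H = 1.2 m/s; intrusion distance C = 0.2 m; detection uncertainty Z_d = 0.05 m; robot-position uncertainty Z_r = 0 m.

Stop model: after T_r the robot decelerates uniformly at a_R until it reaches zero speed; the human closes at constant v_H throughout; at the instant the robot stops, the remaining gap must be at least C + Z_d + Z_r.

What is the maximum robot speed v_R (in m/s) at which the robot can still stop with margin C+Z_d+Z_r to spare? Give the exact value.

at the boundary: (1/12)·v² + (8/25)·v + (-16709/24000) = 0
  disc = (8/25)² − 4·(1/12)·(-16709/24000) = 120409/360000 ; √disc = 347/600
  v_R = (−(8/25) + 347/600) / (2·(1/12)) = 31/20 m/s
check:
T_s = v_R/a_R = (31/20)/6 = 0.2583 s
robot covers v_R·T_r = 1.5500·0.1200 = 0.1860 m before braking
braking distance = 1.5500²/(2·6.0000) = 0.2002 m
human over T_r+T_s: 1.2000·(0.1200+0.2583) = 0.4540 m
C+Z_d+Z_r = 0.2000+0.0500+0.0000 = 0.2500 m
sum ≈ 0.1860+0.2002+0.4540+0.2500 ≈ 1.0902 m = S ✓

v_R_max = 31/20 m/s = 1.5500 m/s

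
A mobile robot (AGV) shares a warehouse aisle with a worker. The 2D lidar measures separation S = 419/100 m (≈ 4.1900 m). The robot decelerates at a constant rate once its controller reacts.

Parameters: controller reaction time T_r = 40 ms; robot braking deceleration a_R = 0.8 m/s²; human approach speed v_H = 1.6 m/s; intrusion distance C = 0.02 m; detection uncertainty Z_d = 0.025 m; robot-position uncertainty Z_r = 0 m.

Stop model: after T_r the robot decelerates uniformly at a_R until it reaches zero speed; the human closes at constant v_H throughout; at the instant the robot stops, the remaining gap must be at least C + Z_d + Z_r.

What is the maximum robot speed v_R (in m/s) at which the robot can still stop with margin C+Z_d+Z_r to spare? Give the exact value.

at the boundary: (5/8)·v² + (51/25)·v + (-4081/1000) = 0
  disc = (51/25)² − 4·(5/8)·(-4081/1000) = 143641/10000 ; √disc = 379/100
  v_R = (−(51/25) + 379/100) / (2·(5/8)) = 7/5 m/s
check:
braking lasts T_s = (7/5)/(4/5) = 1.7500 s
robot covers v_R·T_r = 1.4000·0.0400 = 0.0560 m before braking
braking distance = 1.4000²/(2·0.8000) = 1.2250 m
human over T_r+T_s: 1.6000·(0.0400+1.7500) = 2.8640 m
margins: 0.0200+0.0250+0.0000 = 0.0450 m
sum ≈ 0.0560+1.2250+2.8640+0.0450 ≈ 4.1900 m = S ✓

v_R_max = 7/5 m/s = 1.4000 m/s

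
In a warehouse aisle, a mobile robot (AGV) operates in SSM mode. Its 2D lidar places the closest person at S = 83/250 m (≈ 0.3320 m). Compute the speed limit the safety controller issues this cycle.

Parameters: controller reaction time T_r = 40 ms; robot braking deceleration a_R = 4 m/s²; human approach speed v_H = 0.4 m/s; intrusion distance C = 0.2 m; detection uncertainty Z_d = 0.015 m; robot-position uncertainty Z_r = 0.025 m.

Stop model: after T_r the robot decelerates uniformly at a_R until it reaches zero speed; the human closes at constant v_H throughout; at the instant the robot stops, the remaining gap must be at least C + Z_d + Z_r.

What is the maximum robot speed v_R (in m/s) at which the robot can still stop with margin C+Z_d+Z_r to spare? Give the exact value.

v_R_max = 2/5 m/s = 0.4000 m/s

at the boundary: (1/8)·v² + (7/50)·v + (-19/250) = 0
  disc = (7/50)² − 4·(1/8)·(-19/250) = 36/625 ; √disc = 6/25
  v_R = (−(7/50) + 6/25) / (2·(1/8)) = 2/5 m/s
check:
stop time T_s = (2/5)/4 = 0.1000 s
robot covers v_R·T_r = 0.4000·0.0400 = 0.0160 m before braking
robot covers 0.4000·0.1000 − ½·4.0000·0.1000² = 0.0200 m while stopping
person approaches 0.4000·(0.0400+0.1000) = 0.0560 m
margins: 0.2000+0.0150+0.0250 = 0.2400 m
sum ≈ 0.0160+0.0200+0.0560+0.2400 ≈ 0.3320 m = S ✓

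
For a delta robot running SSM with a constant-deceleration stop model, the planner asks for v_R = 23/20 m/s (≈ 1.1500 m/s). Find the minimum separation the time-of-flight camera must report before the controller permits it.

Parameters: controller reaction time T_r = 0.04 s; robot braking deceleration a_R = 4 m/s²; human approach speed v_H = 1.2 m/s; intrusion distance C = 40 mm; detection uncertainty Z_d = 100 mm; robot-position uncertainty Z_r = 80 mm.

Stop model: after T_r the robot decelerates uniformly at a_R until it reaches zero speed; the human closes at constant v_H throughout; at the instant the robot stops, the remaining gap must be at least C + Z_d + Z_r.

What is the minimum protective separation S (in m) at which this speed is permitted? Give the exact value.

S_min = 13189/16000 m = 0.8243 m

braking lasts T_s = (23/20)/4 = 0.2875 s
robot covers v_R·T_r = 1.1500·0.0400 = 0.0460 m before braking
robot covers 1.1500·0.2875 − ½·4.0000·0.2875² = 0.1653 m while stopping
human closes 1.2000·0.3275 = 0.3930 m
residual clearance needed = 0.0400+0.1000+0.0800 = 0.2200 m
S_min ≈ 0.0460+0.1653+0.3930+0.2200  ⇒  S_min = 13189/16000 m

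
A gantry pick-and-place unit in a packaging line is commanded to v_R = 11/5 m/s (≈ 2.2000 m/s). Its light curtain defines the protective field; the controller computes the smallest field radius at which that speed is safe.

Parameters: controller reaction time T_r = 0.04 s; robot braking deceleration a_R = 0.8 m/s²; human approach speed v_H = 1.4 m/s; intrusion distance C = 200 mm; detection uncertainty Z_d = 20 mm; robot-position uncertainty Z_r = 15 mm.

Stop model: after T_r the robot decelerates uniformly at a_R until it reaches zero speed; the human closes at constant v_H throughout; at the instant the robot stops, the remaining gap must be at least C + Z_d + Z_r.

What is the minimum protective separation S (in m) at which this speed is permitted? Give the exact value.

S_min = 3627/500 m = 7.2540 m

braking lasts T_s = (11/5)/(4/5) = 2.7500 s
robot covers v_R·T_r = 2.2000·0.0400 = 0.0880 m before braking
robot covers 2.2000·2.7500 − ½·0.8000·2.7500² = 3.0250 m while stopping
person approaches 1.4000·(0.0400+2.7500) = 3.9060 m
C+Z_d+Z_r = 0.2000+0.0200+0.0150 = 0.2350 m
S_min ≈ 0.0880+3.0250+3.9060+0.2350  ⇒  S_min = 3627/500 m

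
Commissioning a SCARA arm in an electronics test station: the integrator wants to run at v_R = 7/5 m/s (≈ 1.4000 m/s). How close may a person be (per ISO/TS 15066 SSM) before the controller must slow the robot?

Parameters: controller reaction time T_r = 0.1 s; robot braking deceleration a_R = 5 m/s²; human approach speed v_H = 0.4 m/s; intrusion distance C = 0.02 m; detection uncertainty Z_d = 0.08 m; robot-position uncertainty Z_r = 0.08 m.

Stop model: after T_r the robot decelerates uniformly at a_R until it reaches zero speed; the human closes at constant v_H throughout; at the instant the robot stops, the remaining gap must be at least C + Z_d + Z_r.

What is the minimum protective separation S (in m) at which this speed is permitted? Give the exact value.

S_min = 167/250 m = 0.6680 m

T_s = v_R/a_R = (7/5)/5 = 0.2800 s
robot covers v_R·T_r = 1.4000·0.1000 = 0.1400 m before braking
braking distance = 1.4000²/(2·5.0000) = 0.1960 m
human over T_r+T_s: 0.4000·(0.1000+0.2800) = 0.1520 m
residual clearance needed = 0.0200+0.0800+0.0800 = 0.1800 m
S_min ≈ 0.1400+0.1960+0.1520+0.1800  ⇒  S_min = 167/250 m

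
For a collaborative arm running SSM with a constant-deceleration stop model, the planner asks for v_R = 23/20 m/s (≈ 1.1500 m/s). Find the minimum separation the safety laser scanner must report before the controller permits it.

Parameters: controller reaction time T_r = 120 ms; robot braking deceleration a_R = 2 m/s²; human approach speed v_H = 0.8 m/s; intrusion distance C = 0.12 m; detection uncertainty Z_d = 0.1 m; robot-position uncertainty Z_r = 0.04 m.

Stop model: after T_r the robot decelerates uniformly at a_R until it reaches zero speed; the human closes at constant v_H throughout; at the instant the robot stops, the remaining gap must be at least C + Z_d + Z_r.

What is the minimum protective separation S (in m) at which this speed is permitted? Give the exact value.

T_s = v_R/a_R = (23/20)/2 = 0.5750 s
reaction-phase robot travel = 1.1500·0.1200 = 0.1380 m
robot under decel: 1.1500²/(2·2.0000) = 0.3306 m
human over T_r+T_s: 0.8000·(0.1200+0.5750) = 0.5560 m
margins: 0.1200+0.1000+0.0400 = 0.2600 m
S_min ≈ 0.1380+0.3306+0.5560+0.2600  ⇒  S_min = 10277/8000 m

S_min = 10277/8000 m = 1.2846 m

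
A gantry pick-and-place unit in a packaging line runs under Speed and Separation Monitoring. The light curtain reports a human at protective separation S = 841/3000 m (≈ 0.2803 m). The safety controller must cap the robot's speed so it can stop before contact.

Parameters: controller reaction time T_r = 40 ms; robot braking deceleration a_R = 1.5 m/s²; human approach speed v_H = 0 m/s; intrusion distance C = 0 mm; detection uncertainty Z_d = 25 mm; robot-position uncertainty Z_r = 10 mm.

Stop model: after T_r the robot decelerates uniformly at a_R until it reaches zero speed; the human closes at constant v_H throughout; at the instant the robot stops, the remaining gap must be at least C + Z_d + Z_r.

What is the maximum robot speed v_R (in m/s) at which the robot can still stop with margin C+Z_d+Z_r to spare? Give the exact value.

at the boundary: (1/3)·v² + (1/25)·v + (-92/375) = 0
  disc = (1/25)² − 4·(1/3)·(-92/375) = 1849/5625 ; √disc = 43/75
  v_R = (−(1/25) + 43/75) / (2·(1/3)) = 4/5 m/s
check:
stop time T_s = (4/5)/(3/2) = 0.5333 s
robot covers v_R·T_r = 0.8000·0.0400 = 0.0320 m before braking
braking distance = 0.8000²/(2·1.5000) = 0.2133 m
person approaches 0.0000·(0.0400+0.5333) = 0.0000 m
C+Z_d+Z_r = 0.0000+0.0250+0.0100 = 0.0350 m
sum ≈ 0.0320+0.2133+0.0000+0.0350 ≈ 0.2803 m = S ✓

v_R_max = 4/5 m/s = 0.8000 m/s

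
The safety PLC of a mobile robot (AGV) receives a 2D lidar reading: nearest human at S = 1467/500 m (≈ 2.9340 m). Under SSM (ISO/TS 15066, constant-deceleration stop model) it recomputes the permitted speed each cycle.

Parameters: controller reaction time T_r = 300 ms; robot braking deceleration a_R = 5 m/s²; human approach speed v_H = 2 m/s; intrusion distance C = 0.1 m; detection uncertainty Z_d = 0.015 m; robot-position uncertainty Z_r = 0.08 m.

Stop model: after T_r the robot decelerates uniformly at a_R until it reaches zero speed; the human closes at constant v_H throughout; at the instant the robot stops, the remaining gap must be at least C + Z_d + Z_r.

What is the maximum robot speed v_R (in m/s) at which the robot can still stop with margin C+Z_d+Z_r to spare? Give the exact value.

v_R_max = 23/10 m/s = 2.3000 m/s

quadratic (1/10)·v² + (7/10)·v + (-2139/1000) = 0
  disc = (7/10)² − 4·(1/10)·(-2139/1000) = 841/625 ; √disc = 29/25
  v_R = (−(7/10) + 29/25) / (2·(1/10)) = 23/10 m/s
check:
stop time T_s = (23/10)/5 = 0.4600 s
robot covers v_R·T_r = 2.3000·0.3000 = 0.6900 m before braking
robot under decel: 2.3000²/(2·5.0000) = 0.5290 m
person approaches 2.0000·(0.3000+0.4600) = 1.5200 m
C+Z_d+Z_r = 0.1000+0.0150+0.0800 = 0.1950 m
sum ≈ 0.6900+0.5290+1.5200+0.1950 ≈ 2.9340 m = S ✓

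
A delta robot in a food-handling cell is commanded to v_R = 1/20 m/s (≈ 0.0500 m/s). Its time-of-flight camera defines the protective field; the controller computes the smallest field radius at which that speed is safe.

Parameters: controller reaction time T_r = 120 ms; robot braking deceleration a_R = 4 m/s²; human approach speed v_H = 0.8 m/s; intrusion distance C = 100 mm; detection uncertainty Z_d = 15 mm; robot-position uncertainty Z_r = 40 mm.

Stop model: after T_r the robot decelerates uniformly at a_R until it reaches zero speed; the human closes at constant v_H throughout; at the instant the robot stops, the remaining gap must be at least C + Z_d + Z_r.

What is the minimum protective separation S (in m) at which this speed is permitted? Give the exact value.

S_min = 4277/16000 m = 0.2673 m

stop time T_s = (1/20)/4 = 0.0125 s
reaction-phase robot travel = 0.0500·0.1200 = 0.0060 m
braking distance = 0.0500²/(2·4.0000) = 0.0003 m
person approaches 0.8000·(0.1200+0.0125) = 0.1060 m
margins: 0.1000+0.0150+0.0400 = 0.1550 m
S_min ≈ 0.0060+0.0003+0.1060+0.1550  ⇒  S_min = 4277/16000 m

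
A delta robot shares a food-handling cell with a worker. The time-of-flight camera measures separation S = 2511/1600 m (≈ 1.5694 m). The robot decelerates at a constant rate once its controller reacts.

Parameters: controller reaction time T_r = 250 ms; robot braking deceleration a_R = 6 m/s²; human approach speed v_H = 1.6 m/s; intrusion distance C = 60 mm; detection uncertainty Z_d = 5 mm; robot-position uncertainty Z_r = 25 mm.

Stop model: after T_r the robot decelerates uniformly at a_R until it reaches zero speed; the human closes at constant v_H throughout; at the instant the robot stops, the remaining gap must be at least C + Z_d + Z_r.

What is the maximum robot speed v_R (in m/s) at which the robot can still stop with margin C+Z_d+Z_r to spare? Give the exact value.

quadratic (1/12)·v² + (31/60)·v + (-1727/1600) = 0
  disc = (31/60)² − 4·(1/12)·(-1727/1600) = 361/576 ; √disc = 19/24
  v_R = (−(31/60) + 19/24) / (2·(1/12)) = 33/20 m/s
check:
T_s = v_R/a_R = (33/20)/6 = 0.2750 s
reaction-phase robot travel = 1.6500·0.2500 = 0.4125 m
robot covers 1.6500·0.2750 − ½·6.0000·0.2750² = 0.2269 m while stopping
person approaches 1.6000·(0.2500+0.2750) = 0.8400 m
C+Z_d+Z_r = 0.0600+0.0050+0.0250 = 0.0900 m
sum ≈ 0.4125+0.2269+0.8400+0.0900 ≈ 1.5694 m = S ✓

v_R_max = 33/20 m/s = 1.6500 m/s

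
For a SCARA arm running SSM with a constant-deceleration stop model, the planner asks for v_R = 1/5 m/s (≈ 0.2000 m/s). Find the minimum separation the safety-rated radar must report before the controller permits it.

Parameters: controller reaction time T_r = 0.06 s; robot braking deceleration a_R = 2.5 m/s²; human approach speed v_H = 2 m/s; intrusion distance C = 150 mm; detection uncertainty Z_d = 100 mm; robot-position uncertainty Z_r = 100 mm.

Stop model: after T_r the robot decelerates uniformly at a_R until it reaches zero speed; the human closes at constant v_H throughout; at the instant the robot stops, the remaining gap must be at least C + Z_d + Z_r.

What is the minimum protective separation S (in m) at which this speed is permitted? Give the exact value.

stop time T_s = (1/5)/(5/2) = 0.0800 s
robot covers v_R·T_r = 0.2000·0.0600 = 0.0120 m before braking
robot covers 0.2000·0.0800 − ½·2.5000·0.0800² = 0.0080 m while stopping
human closes 2.0000·0.1400 = 0.2800 m
C+Z_d+Z_r = 0.1500+0.1000+0.1000 = 0.3500 m
S_min ≈ 0.0120+0.0080+0.2800+0.3500  ⇒  S_min = 13/20 m

S_min = 13/20 m = 0.6500 m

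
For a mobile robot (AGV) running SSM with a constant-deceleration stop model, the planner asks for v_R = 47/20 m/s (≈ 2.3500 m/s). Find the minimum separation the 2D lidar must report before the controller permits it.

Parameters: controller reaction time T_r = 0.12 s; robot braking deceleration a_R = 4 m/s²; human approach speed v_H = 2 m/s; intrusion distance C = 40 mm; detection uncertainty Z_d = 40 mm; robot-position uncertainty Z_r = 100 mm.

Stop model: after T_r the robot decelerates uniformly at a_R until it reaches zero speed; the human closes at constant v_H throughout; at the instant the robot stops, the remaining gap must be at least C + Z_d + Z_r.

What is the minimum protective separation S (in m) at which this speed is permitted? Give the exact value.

S_min = 41077/16000 m = 2.5673 m

braking lasts T_s = (47/20)/4 = 0.5875 s
reaction-phase robot travel = 2.3500·0.1200 = 0.2820 m
robot covers 2.3500·0.5875 − ½·4.0000·0.5875² = 0.6903 m while stopping
person approaches 2.0000·(0.1200+0.5875) = 1.4150 m
margins: 0.0400+0.0400+0.1000 = 0.1800 m
S_min ≈ 0.2820+0.6903+1.4150+0.1800  ⇒  S_min = 41077/16000 m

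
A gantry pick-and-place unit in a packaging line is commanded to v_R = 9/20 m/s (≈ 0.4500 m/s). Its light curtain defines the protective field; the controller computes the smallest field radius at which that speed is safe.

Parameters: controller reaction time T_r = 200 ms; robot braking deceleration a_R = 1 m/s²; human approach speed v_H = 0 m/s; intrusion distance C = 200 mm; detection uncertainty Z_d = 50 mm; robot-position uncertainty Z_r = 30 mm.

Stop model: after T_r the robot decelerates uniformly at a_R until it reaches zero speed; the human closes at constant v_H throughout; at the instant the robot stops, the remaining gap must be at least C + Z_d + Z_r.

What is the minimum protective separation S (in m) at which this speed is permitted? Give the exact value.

stop time T_s = (9/20)/1 = 0.4500 s
reaction-phase robot travel = 0.4500·0.2000 = 0.0900 m
braking distance = 0.4500²/(2·1.0000) = 0.1013 m
person approaches 0.0000·(0.2000+0.4500) = 0.0000 m
margins: 0.2000+0.0500+0.0300 = 0.2800 m
S_min ≈ 0.0900+0.1013+0.0000+0.2800  ⇒  S_min = 377/800 m

S_min = 377/800 m = 0.4713 m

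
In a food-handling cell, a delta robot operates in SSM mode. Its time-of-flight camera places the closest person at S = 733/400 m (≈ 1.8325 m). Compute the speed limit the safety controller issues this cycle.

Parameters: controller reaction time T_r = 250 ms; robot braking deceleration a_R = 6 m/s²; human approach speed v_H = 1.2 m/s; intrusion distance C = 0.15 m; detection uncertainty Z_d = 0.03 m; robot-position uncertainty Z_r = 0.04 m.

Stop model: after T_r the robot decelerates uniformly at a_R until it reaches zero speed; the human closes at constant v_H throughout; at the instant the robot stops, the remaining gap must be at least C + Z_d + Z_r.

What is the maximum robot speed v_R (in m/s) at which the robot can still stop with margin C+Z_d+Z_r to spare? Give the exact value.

v_R_max = 21/10 m/s = 2.1000 m/s

quadratic (1/12)·v² + (9/20)·v + (-21/16) = 0
  disc = (9/20)² − 4·(1/12)·(-21/16) = 16/25 ; √disc = 4/5
  v_R = (−(9/20) + 4/5) / (2·(1/12)) = 21/10 m/s
check:
stop time T_s = (21/10)/6 = 0.3500 s
robot covers v_R·T_r = 2.1000·0.2500 = 0.5250 m before braking
robot under decel: 2.1000²/(2·6.0000) = 0.3675 m
human closes 1.2000·0.6000 = 0.7200 m
C+Z_d+Z_r = 0.1500+0.0300+0.0400 = 0.2200 m
sum ≈ 0.5250+0.3675+0.7200+0.2200 ≈ 1.8325 m = S ✓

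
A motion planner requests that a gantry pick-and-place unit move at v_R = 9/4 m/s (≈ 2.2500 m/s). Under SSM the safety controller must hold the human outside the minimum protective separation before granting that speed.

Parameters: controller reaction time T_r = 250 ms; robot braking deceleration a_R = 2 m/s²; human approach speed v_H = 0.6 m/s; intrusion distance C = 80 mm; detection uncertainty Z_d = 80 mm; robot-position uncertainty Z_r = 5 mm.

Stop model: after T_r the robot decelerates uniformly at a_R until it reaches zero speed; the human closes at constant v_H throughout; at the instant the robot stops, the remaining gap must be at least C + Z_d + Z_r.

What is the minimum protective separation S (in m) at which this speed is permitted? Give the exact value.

braking lasts T_s = (9/4)/2 = 1.1250 s
reaction-phase robot travel = 2.2500·0.2500 = 0.5625 m
braking distance = 2.2500²/(2·2.0000) = 1.2656 m
human closes 0.6000·1.3750 = 0.8250 m
margins: 0.0800+0.0800+0.0050 = 0.1650 m
S_min ≈ 0.5625+1.2656+0.8250+0.1650  ⇒  S_min = 4509/1600 m

S_min = 4509/1600 m = 2.8181 m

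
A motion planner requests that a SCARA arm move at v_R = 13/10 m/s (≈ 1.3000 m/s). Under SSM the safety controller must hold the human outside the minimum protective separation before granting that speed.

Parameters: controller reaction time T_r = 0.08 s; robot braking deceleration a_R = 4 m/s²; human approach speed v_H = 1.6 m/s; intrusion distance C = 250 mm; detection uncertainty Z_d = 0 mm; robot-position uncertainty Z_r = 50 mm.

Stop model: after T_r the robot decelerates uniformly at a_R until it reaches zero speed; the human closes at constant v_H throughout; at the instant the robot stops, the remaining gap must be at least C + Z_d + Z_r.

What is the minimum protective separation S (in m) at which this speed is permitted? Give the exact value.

braking lasts T_s = (13/10)/4 = 0.3250 s
robot covers v_R·T_r = 1.3000·0.0800 = 0.1040 m before braking
braking distance = 1.3000²/(2·4.0000) = 0.2112 m
person approaches 1.6000·(0.0800+0.3250) = 0.6480 m
C+Z_d+Z_r = 0.2500+0.0000+0.0500 = 0.3000 m
S_min ≈ 0.1040+0.2112+0.6480+0.3000  ⇒  S_min = 5053/4000 m

S_min = 5053/4000 m = 1.2632 m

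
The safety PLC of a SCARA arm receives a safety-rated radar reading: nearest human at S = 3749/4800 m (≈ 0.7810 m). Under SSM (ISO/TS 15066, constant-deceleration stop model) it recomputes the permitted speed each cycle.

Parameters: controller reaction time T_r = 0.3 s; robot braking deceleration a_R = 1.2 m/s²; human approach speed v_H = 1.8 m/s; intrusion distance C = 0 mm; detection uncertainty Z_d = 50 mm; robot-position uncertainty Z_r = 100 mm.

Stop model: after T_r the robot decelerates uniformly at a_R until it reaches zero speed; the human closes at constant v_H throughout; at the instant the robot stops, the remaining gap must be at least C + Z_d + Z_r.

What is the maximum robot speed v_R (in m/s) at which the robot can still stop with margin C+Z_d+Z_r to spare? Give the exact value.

v_R_max = 1/20 m/s = 0.0500 m/s

quadratic (5/12)·v² + (9/5)·v + (-437/4800) = 0
  disc = (9/5)² − 4·(5/12)·(-437/4800) = 48841/14400 ; √disc = 221/120
  v_R = (−(9/5) + 221/120) / (2·(5/12)) = 1/20 m/s
check:
T_s = v_R/a_R = (1/20)/(6/5) = 0.0417 s
robot in T_r: 0.0500·0.3000 = 0.0150 m
robot covers 0.0500·0.0417 − ½·1.2000·0.0417² = 0.0010 m while stopping
human closes 1.8000·0.3417 = 0.6150 m
margins: 0.0000+0.0500+0.1000 = 0.1500 m
sum ≈ 0.0150+0.0010+0.6150+0.1500 ≈ 0.7810 m = S ✓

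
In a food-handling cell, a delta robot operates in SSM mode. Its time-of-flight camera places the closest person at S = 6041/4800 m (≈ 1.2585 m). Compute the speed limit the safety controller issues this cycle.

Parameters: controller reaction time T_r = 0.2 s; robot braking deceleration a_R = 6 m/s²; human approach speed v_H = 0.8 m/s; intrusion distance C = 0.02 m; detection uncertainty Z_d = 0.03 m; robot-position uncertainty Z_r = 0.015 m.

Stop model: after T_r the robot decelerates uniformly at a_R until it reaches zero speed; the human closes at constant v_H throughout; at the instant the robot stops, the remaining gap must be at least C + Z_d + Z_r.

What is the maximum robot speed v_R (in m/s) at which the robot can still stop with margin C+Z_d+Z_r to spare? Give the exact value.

at the boundary: (1/12)·v² + (1/3)·v + (-4961/4800) = 0
  disc = (1/3)² − 4·(1/12)·(-4961/4800) = 729/1600 ; √disc = 27/40
  v_R = (−(1/3) + 27/40) / (2·(1/12)) = 41/20 m/s
check:
T_s = v_R/a_R = (41/20)/6 = 0.3417 s
reaction-phase robot travel = 2.0500·0.2000 = 0.4100 m
robot covers 2.0500·0.3417 − ½·6.0000·0.3417² = 0.3502 m while stopping
human closes 0.8000·0.5417 = 0.4333 m
C+Z_d+Z_r = 0.0200+0.0300+0.0150 = 0.0650 m
sum ≈ 0.4100+0.3502+0.4333+0.0650 ≈ 1.2585 m = S ✓

v_R_max = 41/20 m/s = 2.0500 m/s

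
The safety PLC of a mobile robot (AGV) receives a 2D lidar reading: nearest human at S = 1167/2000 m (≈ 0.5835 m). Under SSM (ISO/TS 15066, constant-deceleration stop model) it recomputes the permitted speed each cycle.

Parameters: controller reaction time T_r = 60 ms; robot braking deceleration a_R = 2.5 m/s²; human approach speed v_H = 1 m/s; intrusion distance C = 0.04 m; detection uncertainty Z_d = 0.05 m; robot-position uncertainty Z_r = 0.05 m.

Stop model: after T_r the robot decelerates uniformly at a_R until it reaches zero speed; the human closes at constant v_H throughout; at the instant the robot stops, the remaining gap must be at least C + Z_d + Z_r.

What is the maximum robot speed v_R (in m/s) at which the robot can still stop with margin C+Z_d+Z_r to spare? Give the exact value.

v_R_max = 13/20 m/s = 0.6500 m/s

at the boundary: (1/5)·v² + (23/50)·v + (-767/2000) = 0
  disc = (23/50)² − 4·(1/5)·(-767/2000) = 324/625 ; √disc = 18/25
  v_R = (−(23/50) + 18/25) / (2·(1/5)) = 13/20 m/s
check:
T_s = v_R/a_R = (13/20)/(5/2) = 0.2600 s
reaction-phase robot travel = 0.6500·0.0600 = 0.0390 m
robot covers 0.6500·0.2600 − ½·2.5000·0.2600² = 0.0845 m while stopping
human over T_r+T_s: 1.0000·(0.0600+0.2600) = 0.3200 m
margins: 0.0400+0.0500+0.0500 = 0.1400 m
sum ≈ 0.0390+0.0845+0.3200+0.1400 ≈ 0.5835 m = S ✓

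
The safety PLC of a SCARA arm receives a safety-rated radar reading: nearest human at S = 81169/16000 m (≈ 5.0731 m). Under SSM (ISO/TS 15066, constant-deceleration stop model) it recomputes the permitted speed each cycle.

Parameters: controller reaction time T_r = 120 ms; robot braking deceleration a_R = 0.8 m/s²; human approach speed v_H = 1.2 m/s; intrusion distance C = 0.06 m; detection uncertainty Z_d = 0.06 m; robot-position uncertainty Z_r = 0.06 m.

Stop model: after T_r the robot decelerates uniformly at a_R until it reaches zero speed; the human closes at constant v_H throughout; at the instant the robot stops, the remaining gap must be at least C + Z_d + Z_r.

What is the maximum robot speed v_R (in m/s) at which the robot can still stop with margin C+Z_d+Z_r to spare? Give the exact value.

quadratic (5/8)·v² + (81/50)·v + (-15197/3200) = 0
  disc = (81/50)² − 4·(5/8)·(-15197/3200) = 2319529/160000 ; √disc = 1523/400
  v_R = (−(81/50) + 1523/400) / (2·(5/8)) = 7/4 m/s
check:
stop time T_s = (7/4)/(4/5) = 2.1875 s
robot in T_r: 1.7500·0.1200 = 0.2100 m
robot under decel: 1.7500²/(2·0.8000) = 1.9141 m
human closes 1.2000·2.3075 = 2.7690 m
residual clearance needed = 0.0600+0.0600+0.0600 = 0.1800 m
sum ≈ 0.2100+1.9141+2.7690+0.1800 ≈ 5.0731 m = S ✓

v_R_max = 7/4 m/s = 1.7500 m/s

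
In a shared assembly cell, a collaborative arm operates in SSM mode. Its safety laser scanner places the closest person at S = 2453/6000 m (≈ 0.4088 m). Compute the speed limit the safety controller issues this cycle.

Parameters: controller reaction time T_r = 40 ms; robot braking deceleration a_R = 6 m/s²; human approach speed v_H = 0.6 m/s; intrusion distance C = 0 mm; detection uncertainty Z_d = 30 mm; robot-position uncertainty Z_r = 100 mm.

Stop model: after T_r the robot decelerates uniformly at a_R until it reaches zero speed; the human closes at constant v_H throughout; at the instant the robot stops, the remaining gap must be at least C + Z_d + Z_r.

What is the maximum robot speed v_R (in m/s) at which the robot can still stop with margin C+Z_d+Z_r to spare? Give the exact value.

v_R_max = 11/10 m/s = 1.1000 m/s

at the boundary: (1/12)·v² + (7/50)·v + (-1529/6000) = 0
  disc = (7/50)² − 4·(1/12)·(-1529/6000) = 9409/90000 ; √disc = 97/300
  v_R = (−(7/50) + 97/300) / (2·(1/12)) = 11/10 m/s
check:
T_s = v_R/a_R = (11/10)/6 = 0.1833 s
robot in T_r: 1.1000·0.0400 = 0.0440 m
robot covers 1.1000·0.1833 − ½·6.0000·0.1833² = 0.1008 m while stopping
human closes 0.6000·0.2233 = 0.1340 m
margins: 0.0000+0.0300+0.1000 = 0.1300 m
sum ≈ 0.0440+0.1008+0.1340+0.1300 ≈ 0.4088 m = S ✓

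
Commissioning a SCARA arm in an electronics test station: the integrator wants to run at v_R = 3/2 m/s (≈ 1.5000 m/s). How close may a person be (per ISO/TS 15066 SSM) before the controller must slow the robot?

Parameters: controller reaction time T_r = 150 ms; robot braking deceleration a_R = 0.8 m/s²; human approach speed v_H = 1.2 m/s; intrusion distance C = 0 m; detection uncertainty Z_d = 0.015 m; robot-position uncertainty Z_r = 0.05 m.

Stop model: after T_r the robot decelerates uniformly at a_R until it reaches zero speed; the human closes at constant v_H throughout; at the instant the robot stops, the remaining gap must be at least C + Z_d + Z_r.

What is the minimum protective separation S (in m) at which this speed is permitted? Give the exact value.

stop time T_s = (3/2)/(4/5) = 1.8750 s
robot in T_r: 1.5000·0.1500 = 0.2250 m
braking distance = 1.5000²/(2·0.8000) = 1.4062 m
human closes 1.2000·2.0250 = 2.4300 m
C+Z_d+Z_r = 0.0000+0.0150+0.0500 = 0.0650 m
S_min ≈ 0.2250+1.4062+2.4300+0.0650  ⇒  S_min = 3301/800 m

S_min = 3301/800 m = 4.1262 m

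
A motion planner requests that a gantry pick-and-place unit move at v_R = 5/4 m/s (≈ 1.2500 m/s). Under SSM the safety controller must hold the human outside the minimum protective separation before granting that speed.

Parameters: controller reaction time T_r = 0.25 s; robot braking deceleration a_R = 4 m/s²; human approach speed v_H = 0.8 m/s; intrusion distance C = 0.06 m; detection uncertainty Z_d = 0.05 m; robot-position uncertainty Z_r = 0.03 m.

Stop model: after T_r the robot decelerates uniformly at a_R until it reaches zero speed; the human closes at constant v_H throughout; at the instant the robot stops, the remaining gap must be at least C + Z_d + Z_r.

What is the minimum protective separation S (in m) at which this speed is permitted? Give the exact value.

S_min = 3513/3200 m = 1.0978 m

T_s = v_R/a_R = (5/4)/4 = 0.3125 s
robot covers v_R·T_r = 1.2500·0.2500 = 0.3125 m before braking
robot covers 1.2500·0.3125 − ½·4.0000·0.3125² = 0.1953 m while stopping
person approaches 0.8000·(0.2500+0.3125) = 0.4500 m
margins: 0.0600+0.0500+0.0300 = 0.1400 m
S_min ≈ 0.3125+0.1953+0.4500+0.1400  ⇒  S_min = 3513/3200 m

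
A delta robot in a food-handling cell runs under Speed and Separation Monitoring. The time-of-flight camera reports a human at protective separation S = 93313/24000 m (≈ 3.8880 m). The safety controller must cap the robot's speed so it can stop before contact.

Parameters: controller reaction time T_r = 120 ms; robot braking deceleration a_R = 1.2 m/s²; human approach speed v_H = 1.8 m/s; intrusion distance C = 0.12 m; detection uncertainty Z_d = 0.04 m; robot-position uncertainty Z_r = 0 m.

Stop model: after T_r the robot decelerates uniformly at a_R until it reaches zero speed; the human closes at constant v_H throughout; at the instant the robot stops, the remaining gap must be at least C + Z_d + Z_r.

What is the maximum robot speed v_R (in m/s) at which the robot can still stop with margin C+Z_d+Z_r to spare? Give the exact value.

at the boundary: (5/12)·v² + (81/50)·v + (-84289/24000) = 0
  disc = (81/50)² − 4·(5/12)·(-84289/24000) = 3052009/360000 ; √disc = 1747/600
  v_R = (−(81/50) + 1747/600) / (2·(5/12)) = 31/20 m/s
check:
T_s = v_R/a_R = (31/20)/(6/5) = 1.2917 s
reaction-phase robot travel = 1.5500·0.1200 = 0.1860 m
braking distance = 1.5500²/(2·1.2000) = 1.0010 m
human closes 1.8000·1.4117 = 2.5410 m
margins: 0.1200+0.0400+0.0000 = 0.1600 m
sum ≈ 0.1860+1.0010+2.5410+0.1600 ≈ 3.8880 m = S ✓

v_R_max = 31/20 m/s = 1.5500 m/s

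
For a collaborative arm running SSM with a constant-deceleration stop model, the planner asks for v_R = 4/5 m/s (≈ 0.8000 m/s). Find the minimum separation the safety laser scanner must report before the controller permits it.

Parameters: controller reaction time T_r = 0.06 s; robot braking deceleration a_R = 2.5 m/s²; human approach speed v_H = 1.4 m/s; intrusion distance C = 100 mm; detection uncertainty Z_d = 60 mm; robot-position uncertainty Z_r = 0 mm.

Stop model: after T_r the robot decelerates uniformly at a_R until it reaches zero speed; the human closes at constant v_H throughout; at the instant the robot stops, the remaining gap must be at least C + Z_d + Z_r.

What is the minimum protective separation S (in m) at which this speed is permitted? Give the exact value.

S_min = 217/250 m = 0.8680 m

braking lasts T_s = (4/5)/(5/2) = 0.3200 s
robot in T_r: 0.8000·0.0600 = 0.0480 m
braking distance = 0.8000²/(2·2.5000) = 0.1280 m
human over T_r+T_s: 1.4000·(0.0600+0.3200) = 0.5320 m
C+Z_d+Z_r = 0.1000+0.0600+0.0000 = 0.1600 m
S_min ≈ 0.0480+0.1280+0.5320+0.1600  ⇒  S_min = 217/250 m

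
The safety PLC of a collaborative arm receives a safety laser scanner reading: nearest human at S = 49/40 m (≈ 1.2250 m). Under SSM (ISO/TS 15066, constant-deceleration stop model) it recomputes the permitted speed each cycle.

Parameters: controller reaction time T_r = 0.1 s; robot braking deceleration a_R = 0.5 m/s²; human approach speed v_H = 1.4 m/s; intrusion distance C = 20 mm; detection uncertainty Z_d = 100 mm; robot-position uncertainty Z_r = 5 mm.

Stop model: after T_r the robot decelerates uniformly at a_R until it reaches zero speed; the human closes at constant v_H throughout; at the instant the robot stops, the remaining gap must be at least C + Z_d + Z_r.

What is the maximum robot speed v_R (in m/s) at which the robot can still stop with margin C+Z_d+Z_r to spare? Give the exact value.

at the boundary: (1)·v² + (29/10)·v + (-24/25) = 0
  disc = (29/10)² − 4·(1)·(-24/25) = 49/4 ; √disc = 7/2
  v_R = (−(29/10) + 7/2) / (2·(1)) = 3/10 m/s
check:
T_s = v_R/a_R = (3/10)/(1/2) = 0.6000 s
robot in T_r: 0.3000·0.1000 = 0.0300 m
braking distance = 0.3000²/(2·0.5000) = 0.0900 m
human closes 1.4000·0.7000 = 0.9800 m
margins: 0.0200+0.1000+0.0050 = 0.1250 m
sum ≈ 0.0300+0.0900+0.9800+0.1250 ≈ 1.2250 m = S ✓

v_R_max = 3/10 m/s = 0.3000 m/s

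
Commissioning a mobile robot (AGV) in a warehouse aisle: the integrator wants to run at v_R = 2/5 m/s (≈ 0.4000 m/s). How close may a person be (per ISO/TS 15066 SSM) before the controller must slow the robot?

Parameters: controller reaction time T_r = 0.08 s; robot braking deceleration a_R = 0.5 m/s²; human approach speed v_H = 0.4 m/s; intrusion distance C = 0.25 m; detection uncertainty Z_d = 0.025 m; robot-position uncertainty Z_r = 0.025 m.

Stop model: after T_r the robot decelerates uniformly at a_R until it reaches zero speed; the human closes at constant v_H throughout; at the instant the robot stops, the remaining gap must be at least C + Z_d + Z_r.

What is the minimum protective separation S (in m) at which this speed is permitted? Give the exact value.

stop time T_s = (2/5)/(1/2) = 0.8000 s
robot covers v_R·T_r = 0.4000·0.0800 = 0.0320 m before braking
robot under decel: 0.4000²/(2·0.5000) = 0.1600 m
human closes 0.4000·0.8800 = 0.3520 m
margins: 0.2500+0.0250+0.0250 = 0.3000 m
S_min ≈ 0.0320+0.1600+0.3520+0.3000  ⇒  S_min = 211/250 m

S_min = 211/250 m = 0.8440 m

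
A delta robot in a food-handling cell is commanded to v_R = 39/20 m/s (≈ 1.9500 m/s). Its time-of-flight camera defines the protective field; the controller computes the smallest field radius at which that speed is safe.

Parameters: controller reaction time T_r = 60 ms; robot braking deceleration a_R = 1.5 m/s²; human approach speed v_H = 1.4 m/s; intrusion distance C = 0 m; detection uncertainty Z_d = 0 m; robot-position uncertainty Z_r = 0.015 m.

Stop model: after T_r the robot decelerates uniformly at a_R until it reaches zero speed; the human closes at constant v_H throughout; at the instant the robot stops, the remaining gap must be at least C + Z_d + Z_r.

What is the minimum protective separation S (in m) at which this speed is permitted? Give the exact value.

S_min = 6607/2000 m = 3.3035 m

braking lasts T_s = (39/20)/(3/2) = 1.3000 s
reaction-phase robot travel = 1.9500·0.0600 = 0.1170 m
robot covers 1.9500·1.3000 − ½·1.5000·1.3000² = 1.2675 m while stopping
human over T_r+T_s: 1.4000·(0.0600+1.3000) = 1.9040 m
residual clearance needed = 0.0000+0.0000+0.0150 = 0.0150 m
S_min ≈ 0.1170+1.2675+1.9040+0.0150  ⇒  S_min = 6607/2000 m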